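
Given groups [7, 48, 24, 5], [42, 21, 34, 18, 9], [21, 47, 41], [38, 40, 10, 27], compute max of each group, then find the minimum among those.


Find max of each group:
  Group 1: [7, 48, 24, 5] -> max = 48
  Group 2: [42, 21, 34, 18, 9] -> max = 42
  Group 3: [21, 47, 41] -> max = 47
  Group 4: [38, 40, 10, 27] -> max = 40
Maxes: [48, 42, 47, 40]
Minimum of maxes = 40
Final answer: 40


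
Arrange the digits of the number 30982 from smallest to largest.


The number 30982 has digits: 3, 0, 9, 8, 2
Sorted: 0, 2, 3, 8, 9
Joining the sorted digits gives the result.
Final answer: 02389


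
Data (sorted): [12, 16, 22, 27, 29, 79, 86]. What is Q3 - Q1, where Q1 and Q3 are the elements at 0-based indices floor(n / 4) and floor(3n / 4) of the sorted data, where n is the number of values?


The data has n = 7 elements.
Q1 index = floor(7 / 4) = floor(1.75) = 1; Q3 index = floor(3 * 7 / 4) = floor(5.25) = 5
Q1 = element at index 1 = 16
Q3 = element at index 5 = 79
IQR = 79 - 16 = 63
Final answer: 63


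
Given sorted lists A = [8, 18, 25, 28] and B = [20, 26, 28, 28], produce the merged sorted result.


List A: [8, 18, 25, 28]
List B: [20, 26, 28, 28]
Repeatedly compare the front elements and take the smaller:
  8 vs 20 -> take 8
  18 vs 20 -> take 18
  25 vs 20 -> take 20
  25 vs 26 -> take 25
  28 vs 26 -> take 26
  28 vs 28 -> take 28
  A is exhausted; append the rest of B: [28, 28]
Final answer: [8, 18, 20, 25, 26, 28, 28, 28]


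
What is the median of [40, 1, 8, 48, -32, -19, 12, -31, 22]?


First, sort the list: [-32, -31, -19, 1, 8, 12, 22, 40, 48]
The list has 9 elements (odd count).
The middle index is 4 (0-based), and the element there is 8.
Final answer: 8


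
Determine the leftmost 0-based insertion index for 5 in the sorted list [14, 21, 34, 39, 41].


List is sorted: [14, 21, 34, 39, 41]
We need the leftmost position where 5 can be inserted, i.e. the first index whose element is >= 5 (or the end of the list if none is).
Binary search with low=0, high=5 (0-based indices):
  low=0, high=5, mid=2: a[2]=34 >= 5, so high = 2
  low=0, high=2, mid=1: a[1]=21 >= 5, so high = 1
  low=0, high=1, mid=0: a[0]=14 >= 5, so high = 0
Now low = high = 0, so the insertion index is 0.
Final answer: 0


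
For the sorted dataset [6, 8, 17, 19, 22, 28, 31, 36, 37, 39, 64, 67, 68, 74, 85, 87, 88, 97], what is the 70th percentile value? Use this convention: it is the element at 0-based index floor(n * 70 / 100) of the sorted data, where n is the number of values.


The dataset has n = 18 elements.
Index = floor(18 * 70 / 100) = floor(1260 / 100) = floor(12.6) = 12
Counting from index 0 in the sorted data, the element at index 12 is 68.
Final answer: 68


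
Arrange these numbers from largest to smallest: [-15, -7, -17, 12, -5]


Original list: [-15, -7, -17, 12, -5]
Repeatedly take the largest remaining element:
  Remaining [-15, -7, -17, 12, -5] -> largest is 12
  Remaining [-15, -7, -17, -5] -> largest is -5
  Remaining [-15, -7, -17] -> largest is -7
  Remaining [-15, -17] -> largest is -15
  Remaining [-17] -> largest is -17
Collecting the picks in order gives the descending list.
Final answer: [12, -5, -7, -15, -17]


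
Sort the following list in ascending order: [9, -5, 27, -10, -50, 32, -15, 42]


Original list: [9, -5, 27, -10, -50, 32, -15, 42]
Repeatedly take the smallest remaining element:
  Remaining [9, -5, 27, -10, -50, 32, -15, 42] -> smallest is -50
  Remaining [9, -5, 27, -10, 32, -15, 42] -> smallest is -15
  Remaining [9, -5, 27, -10, 32, 42] -> smallest is -10
  Remaining [9, -5, 27, 32, 42] -> smallest is -5
  Remaining [9, 27, 32, 42] -> smallest is 9
  Remaining [27, 32, 42] -> smallest is 27
  Remaining [32, 42] -> smallest is 32
  Remaining [42] -> smallest is 42
Collecting the picks in order gives the sorted list.
Final answer: [-50, -15, -10, -5, 9, 27, 32, 42]


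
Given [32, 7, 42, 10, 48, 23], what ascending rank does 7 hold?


Sort ascending: [7, 10, 23, 32, 42, 48]
Find 7 in the sorted list.
7 is at position 1 (1-indexed).
Final answer: 1


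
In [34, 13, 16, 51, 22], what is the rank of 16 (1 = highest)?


Sort descending: [51, 34, 22, 16, 13]
Find 16 in the sorted list.
16 is at position 4.
Final answer: 4


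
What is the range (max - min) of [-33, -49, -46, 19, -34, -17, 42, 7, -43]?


Maximum value: 42
Minimum value: -49
Range = 42 - (-49) = 91
Final answer: 91


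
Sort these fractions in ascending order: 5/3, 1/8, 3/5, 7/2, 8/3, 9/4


Convert to decimal for comparison:
  5/3 = 1.6667
  1/8 = 0.125
  3/5 = 0.6
  7/2 = 3.5
  8/3 = 2.6667
  9/4 = 2.25
Decimals in increasing order: 0.125 < 0.6 < 1.6667 < 2.25 < 2.6667 < 3.5
Writing each back as its fraction gives the sorted order.
Final answer: 1/8, 3/5, 5/3, 9/4, 8/3, 7/2


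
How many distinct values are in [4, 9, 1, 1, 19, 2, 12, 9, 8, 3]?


List all unique values:
Distinct values: [1, 2, 3, 4, 8, 9, 12, 19]
Count = 8
Final answer: 8


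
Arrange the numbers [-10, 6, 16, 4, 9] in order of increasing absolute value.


Compute absolute values:
  |-10| = 10
  |6| = 6
  |16| = 16
  |4| = 4
  |9| = 9
Absolute values in increasing order: 4 < 6 < 9 < 10 < 16
Listing the original numbers in that order gives the answer.
Final answer: [4, 6, 9, -10, 16]


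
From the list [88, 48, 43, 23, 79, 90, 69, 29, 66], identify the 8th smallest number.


Sort ascending: [23, 29, 43, 48, 66, 69, 79, 88, 90]
The 8th element (1-indexed) is at index 7.
Value = 88
Final answer: 88


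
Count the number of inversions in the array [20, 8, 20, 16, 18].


For each element, count the later elements that are smaller than it:
  20 (index 0): smaller elements after it = [8, 16, 18] -> 3
  8 (index 1): smaller elements after it = [] -> 0
  20 (index 2): smaller elements after it = [16, 18] -> 2
  16 (index 3): smaller elements after it = [] -> 0
Total inversions = 3 + 0 + 2 + 0 = 5
Final answer: 5


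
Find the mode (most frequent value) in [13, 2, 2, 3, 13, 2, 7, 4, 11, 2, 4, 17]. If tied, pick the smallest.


Count the frequency of each value:
  2 appears 4 time(s)
  3 appears 1 time(s)
  4 appears 2 time(s)
  7 appears 1 time(s)
  11 appears 1 time(s)
  13 appears 2 time(s)
  17 appears 1 time(s)
Maximum frequency is 4.
Only 2 reaches that frequency, so it is the mode.
Final answer: 2


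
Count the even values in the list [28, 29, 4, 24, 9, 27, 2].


Check each element:
  28 is even
  29 is odd
  4 is even
  24 is even
  9 is odd
  27 is odd
  2 is even
Evens: [28, 4, 24, 2]
Count of evens = 4
Final answer: 4


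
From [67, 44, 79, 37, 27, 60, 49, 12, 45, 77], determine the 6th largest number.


Sort descending: [79, 77, 67, 60, 49, 45, 44, 37, 27, 12]
The 6th element (1-indexed) is at index 5.
Value = 45
Final answer: 45


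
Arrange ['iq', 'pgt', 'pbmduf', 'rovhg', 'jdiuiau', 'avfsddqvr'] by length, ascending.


Compute lengths:
  'iq' has length 2
  'pgt' has length 3
  'pbmduf' has length 6
  'rovhg' has length 5
  'jdiuiau' has length 7
  'avfsddqvr' has length 9
Lengths in increasing order: 2 < 3 < 5 < 6 < 7 < 9
Listing the words in that order gives the answer.
Final answer: ['iq', 'pgt', 'rovhg', 'pbmduf', 'jdiuiau', 'avfsddqvr']


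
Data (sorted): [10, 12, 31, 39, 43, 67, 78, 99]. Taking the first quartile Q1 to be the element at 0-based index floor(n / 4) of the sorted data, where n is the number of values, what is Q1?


The list has n = 8 elements.
Q1 index = floor(8 / 4) = floor(2) = 2
Counting from index 0 in the sorted data, the element at index 2 is 31.
Final answer: 31


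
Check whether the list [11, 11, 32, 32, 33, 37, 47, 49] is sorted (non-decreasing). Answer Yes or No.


Check consecutive pairs:
  11 <= 11? True
  11 <= 32? True
  32 <= 32? True
  32 <= 33? True
  33 <= 37? True
  37 <= 47? True
  47 <= 49? True
Every consecutive pair is in order, so the list is non-decreasing.
Final answer: Yes


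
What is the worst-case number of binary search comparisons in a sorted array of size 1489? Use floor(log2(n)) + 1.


Binary search halves the search space each step.
Maximum comparisons = floor(log2(1489)) + 1
log2(1489) = 10.5401
floor(log2(1489)) = 10, so 10 + 1 = 11
Final answer: 11


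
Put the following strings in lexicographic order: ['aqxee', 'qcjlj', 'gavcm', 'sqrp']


Compare strings character by character (the first differing letter decides):
  'aqxee' < 'gavcm' since 'a' < 'g' at position 1
  'gavcm' < 'qcjlj' since 'g' < 'q' at position 1
  'qcjlj' < 'sqrp' since 'q' < 's' at position 1
Chaining these comparisons gives the alphabetical order.
Final answer: ['aqxee', 'gavcm', 'qcjlj', 'sqrp']


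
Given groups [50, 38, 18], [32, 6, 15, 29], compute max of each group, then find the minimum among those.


Find max of each group:
  Group 1: [50, 38, 18] -> max = 50
  Group 2: [32, 6, 15, 29] -> max = 32
Maxes: [50, 32]
Minimum of maxes = 32
Final answer: 32


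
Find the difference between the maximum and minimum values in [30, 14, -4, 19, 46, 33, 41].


Maximum value: 46
Minimum value: -4
Range = 46 - (-4) = 50
Final answer: 50


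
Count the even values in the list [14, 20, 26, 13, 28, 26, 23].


Check each element:
  14 is even
  20 is even
  26 is even
  13 is odd
  28 is even
  26 is even
  23 is odd
Evens: [14, 20, 26, 28, 26]
Count of evens = 5
Final answer: 5


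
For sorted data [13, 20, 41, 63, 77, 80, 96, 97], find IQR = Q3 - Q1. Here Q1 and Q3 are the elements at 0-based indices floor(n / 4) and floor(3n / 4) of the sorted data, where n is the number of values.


The data has n = 8 elements.
Q1 index = floor(8 / 4) = floor(2) = 2; Q3 index = floor(3 * 8 / 4) = floor(6) = 6
Q1 = element at index 2 = 41
Q3 = element at index 6 = 96
IQR = 96 - 41 = 55
Final answer: 55


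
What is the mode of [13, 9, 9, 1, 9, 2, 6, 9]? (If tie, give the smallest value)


Count the frequency of each value:
  1 appears 1 time(s)
  2 appears 1 time(s)
  6 appears 1 time(s)
  9 appears 4 time(s)
  13 appears 1 time(s)
Maximum frequency is 4.
Only 9 reaches that frequency, so it is the mode.
Final answer: 9


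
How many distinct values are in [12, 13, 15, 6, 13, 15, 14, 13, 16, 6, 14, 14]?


List all unique values:
Distinct values: [6, 12, 13, 14, 15, 16]
Count = 6
Final answer: 6


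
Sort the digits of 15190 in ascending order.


The number 15190 has digits: 1, 5, 1, 9, 0
Sorted: 0, 1, 1, 5, 9
Joining the sorted digits gives the result.
Final answer: 01159


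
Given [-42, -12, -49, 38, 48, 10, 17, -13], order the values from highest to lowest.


Original list: [-42, -12, -49, 38, 48, 10, 17, -13]
Repeatedly take the largest remaining element:
  Remaining [-42, -12, -49, 38, 48, 10, 17, -13] -> largest is 48
  Remaining [-42, -12, -49, 38, 10, 17, -13] -> largest is 38
  Remaining [-42, -12, -49, 10, 17, -13] -> largest is 17
  Remaining [-42, -12, -49, 10, -13] -> largest is 10
  Remaining [-42, -12, -49, -13] -> largest is -12
  Remaining [-42, -49, -13] -> largest is -13
  Remaining [-42, -49] -> largest is -42
  Remaining [-49] -> largest is -49
Collecting the picks in order gives the descending list.
Final answer: [48, 38, 17, 10, -12, -13, -42, -49]


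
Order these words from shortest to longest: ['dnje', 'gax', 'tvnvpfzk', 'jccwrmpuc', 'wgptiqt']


Compute lengths:
  'dnje' has length 4
  'gax' has length 3
  'tvnvpfzk' has length 8
  'jccwrmpuc' has length 9
  'wgptiqt' has length 7
Lengths in increasing order: 3 < 4 < 7 < 8 < 9
Listing the words in that order gives the answer.
Final answer: ['gax', 'dnje', 'wgptiqt', 'tvnvpfzk', 'jccwrmpuc']


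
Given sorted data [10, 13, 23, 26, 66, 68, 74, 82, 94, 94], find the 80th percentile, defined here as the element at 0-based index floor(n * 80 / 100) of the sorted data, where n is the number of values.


The dataset has n = 10 elements.
Index = floor(10 * 80 / 100) = floor(800 / 100) = floor(8) = 8
Counting from index 0 in the sorted data, the element at index 8 is 94.
Final answer: 94


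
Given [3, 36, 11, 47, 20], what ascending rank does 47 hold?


Sort ascending: [3, 11, 20, 36, 47]
Find 47 in the sorted list.
47 is at position 5 (1-indexed).
Final answer: 5


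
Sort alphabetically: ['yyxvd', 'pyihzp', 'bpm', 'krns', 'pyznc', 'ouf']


Compare strings character by character (the first differing letter decides):
  'bpm' < 'krns' since 'b' < 'k' at position 1
  'krns' < 'ouf' since 'k' < 'o' at position 1
  'ouf' < 'pyihzp' since 'o' < 'p' at position 1
  'pyihzp' < 'pyznc' since 'i' < 'z' at position 3
  'pyznc' < 'yyxvd' since 'p' < 'y' at position 1
Chaining these comparisons gives the alphabetical order.
Final answer: ['bpm', 'krns', 'ouf', 'pyihzp', 'pyznc', 'yyxvd']


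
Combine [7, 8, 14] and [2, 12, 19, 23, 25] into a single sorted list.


List A: [7, 8, 14]
List B: [2, 12, 19, 23, 25]
Repeatedly compare the front elements and take the smaller:
  7 vs 2 -> take 2
  7 vs 12 -> take 7
  8 vs 12 -> take 8
  14 vs 12 -> take 12
  14 vs 19 -> take 14
  A is exhausted; append the rest of B: [19, 23, 25]
Final answer: [2, 7, 8, 12, 14, 19, 23, 25]


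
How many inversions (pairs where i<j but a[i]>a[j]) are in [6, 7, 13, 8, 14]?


For each element, count the later elements that are smaller than it:
  6 (index 0): smaller elements after it = [] -> 0
  7 (index 1): smaller elements after it = [] -> 0
  13 (index 2): smaller elements after it = [8] -> 1
  8 (index 3): smaller elements after it = [] -> 0
Total inversions = 0 + 0 + 1 + 0 = 1
Final answer: 1


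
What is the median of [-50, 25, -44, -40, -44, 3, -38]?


First, sort the list: [-50, -44, -44, -40, -38, 3, 25]
The list has 7 elements (odd count).
The middle index is 3 (0-based), and the element there is -40.
Final answer: -40


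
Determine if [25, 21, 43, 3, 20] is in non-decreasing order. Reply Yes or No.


Check consecutive pairs:
  25 <= 21? False
  21 <= 43? True
  43 <= 3? False
  3 <= 20? True
2 consecutive pair(s) are out of order, so the list is not sorted.
Final answer: No


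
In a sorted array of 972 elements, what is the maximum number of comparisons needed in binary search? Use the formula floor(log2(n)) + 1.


Binary search halves the search space each step.
Maximum comparisons = floor(log2(972)) + 1
log2(972) = 9.9248
floor(log2(972)) = 9, so 9 + 1 = 10
Final answer: 10


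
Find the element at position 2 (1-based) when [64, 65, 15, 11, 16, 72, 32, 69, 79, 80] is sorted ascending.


Sort ascending: [11, 15, 16, 32, 64, 65, 69, 72, 79, 80]
The 2nd element (1-indexed) is at index 1.
Value = 15
Final answer: 15


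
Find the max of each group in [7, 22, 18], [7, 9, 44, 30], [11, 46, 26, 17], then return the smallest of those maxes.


Find max of each group:
  Group 1: [7, 22, 18] -> max = 22
  Group 2: [7, 9, 44, 30] -> max = 44
  Group 3: [11, 46, 26, 17] -> max = 46
Maxes: [22, 44, 46]
Minimum of maxes = 22
Final answer: 22


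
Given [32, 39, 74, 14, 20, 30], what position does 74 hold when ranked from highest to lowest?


Sort descending: [74, 39, 32, 30, 20, 14]
Find 74 in the sorted list.
74 is at position 1.
Final answer: 1


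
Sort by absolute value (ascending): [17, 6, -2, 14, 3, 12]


Compute absolute values:
  |17| = 17
  |6| = 6
  |-2| = 2
  |14| = 14
  |3| = 3
  |12| = 12
Absolute values in increasing order: 2 < 3 < 6 < 12 < 14 < 17
Listing the original numbers in that order gives the answer.
Final answer: [-2, 3, 6, 12, 14, 17]


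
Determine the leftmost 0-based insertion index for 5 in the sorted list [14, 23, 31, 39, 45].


List is sorted: [14, 23, 31, 39, 45]
We need the leftmost position where 5 can be inserted, i.e. the first index whose element is >= 5 (or the end of the list if none is).
Binary search with low=0, high=5 (0-based indices):
  low=0, high=5, mid=2: a[2]=31 >= 5, so high = 2
  low=0, high=2, mid=1: a[1]=23 >= 5, so high = 1
  low=0, high=1, mid=0: a[0]=14 >= 5, so high = 0
Now low = high = 0, so the insertion index is 0.
Final answer: 0


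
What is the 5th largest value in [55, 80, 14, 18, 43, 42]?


Sort descending: [80, 55, 43, 42, 18, 14]
The 5th element (1-indexed) is at index 4.
Value = 18
Final answer: 18


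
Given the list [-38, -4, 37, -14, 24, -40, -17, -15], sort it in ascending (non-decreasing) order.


Original list: [-38, -4, 37, -14, 24, -40, -17, -15]
Repeatedly take the smallest remaining element:
  Remaining [-38, -4, 37, -14, 24, -40, -17, -15] -> smallest is -40
  Remaining [-38, -4, 37, -14, 24, -17, -15] -> smallest is -38
  Remaining [-4, 37, -14, 24, -17, -15] -> smallest is -17
  Remaining [-4, 37, -14, 24, -15] -> smallest is -15
  Remaining [-4, 37, -14, 24] -> smallest is -14
  Remaining [-4, 37, 24] -> smallest is -4
  Remaining [37, 24] -> smallest is 24
  Remaining [37] -> smallest is 37
Collecting the picks in order gives the sorted list.
Final answer: [-40, -38, -17, -15, -14, -4, 24, 37]


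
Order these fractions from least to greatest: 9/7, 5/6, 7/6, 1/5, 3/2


Convert to decimal for comparison:
  9/7 = 1.2857
  5/6 = 0.8333
  7/6 = 1.1667
  1/5 = 0.2
  3/2 = 1.5
Decimals in increasing order: 0.2 < 0.8333 < 1.1667 < 1.2857 < 1.5
Writing each back as its fraction gives the sorted order.
Final answer: 1/5, 5/6, 7/6, 9/7, 3/2


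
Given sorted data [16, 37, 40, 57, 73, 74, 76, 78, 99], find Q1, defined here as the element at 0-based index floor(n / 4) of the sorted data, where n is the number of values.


The list has n = 9 elements.
Q1 index = floor(9 / 4) = floor(2.25) = 2
Counting from index 0 in the sorted data, the element at index 2 is 40.
Final answer: 40


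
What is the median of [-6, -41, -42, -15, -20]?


First, sort the list: [-42, -41, -20, -15, -6]
The list has 5 elements (odd count).
The middle index is 2 (0-based), and the element there is -20.
Final answer: -20


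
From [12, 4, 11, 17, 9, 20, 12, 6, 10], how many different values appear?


List all unique values:
Distinct values: [4, 6, 9, 10, 11, 12, 17, 20]
Count = 8
Final answer: 8


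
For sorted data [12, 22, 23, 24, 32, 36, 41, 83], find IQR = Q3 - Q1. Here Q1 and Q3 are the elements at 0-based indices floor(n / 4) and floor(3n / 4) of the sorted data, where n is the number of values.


The data has n = 8 elements.
Q1 index = floor(8 / 4) = floor(2) = 2; Q3 index = floor(3 * 8 / 4) = floor(6) = 6
Q1 = element at index 2 = 23
Q3 = element at index 6 = 41
IQR = 41 - 23 = 18
Final answer: 18


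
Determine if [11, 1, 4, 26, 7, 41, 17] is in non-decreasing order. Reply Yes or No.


Check consecutive pairs:
  11 <= 1? False
  1 <= 4? True
  4 <= 26? True
  26 <= 7? False
  7 <= 41? True
  41 <= 17? False
3 consecutive pair(s) are out of order, so the list is not sorted.
Final answer: No


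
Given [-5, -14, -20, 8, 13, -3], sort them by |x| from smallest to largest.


Compute absolute values:
  |-5| = 5
  |-14| = 14
  |-20| = 20
  |8| = 8
  |13| = 13
  |-3| = 3
Absolute values in increasing order: 3 < 5 < 8 < 13 < 14 < 20
Listing the original numbers in that order gives the answer.
Final answer: [-3, -5, 8, 13, -14, -20]


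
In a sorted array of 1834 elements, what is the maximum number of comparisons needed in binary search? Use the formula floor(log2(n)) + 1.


Binary search halves the search space each step.
Maximum comparisons = floor(log2(1834)) + 1
log2(1834) = 10.8408
floor(log2(1834)) = 10, so 10 + 1 = 11
Final answer: 11


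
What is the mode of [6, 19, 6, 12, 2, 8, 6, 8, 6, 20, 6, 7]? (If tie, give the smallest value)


Count the frequency of each value:
  2 appears 1 time(s)
  6 appears 5 time(s)
  7 appears 1 time(s)
  8 appears 2 time(s)
  12 appears 1 time(s)
  19 appears 1 time(s)
  20 appears 1 time(s)
Maximum frequency is 5.
Only 6 reaches that frequency, so it is the mode.
Final answer: 6


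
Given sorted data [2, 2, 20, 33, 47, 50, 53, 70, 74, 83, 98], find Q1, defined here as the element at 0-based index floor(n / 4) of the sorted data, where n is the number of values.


The list has n = 11 elements.
Q1 index = floor(11 / 4) = floor(2.75) = 2
Counting from index 0 in the sorted data, the element at index 2 is 20.
Final answer: 20


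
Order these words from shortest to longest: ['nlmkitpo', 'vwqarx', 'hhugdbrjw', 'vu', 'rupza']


Compute lengths:
  'nlmkitpo' has length 8
  'vwqarx' has length 6
  'hhugdbrjw' has length 9
  'vu' has length 2
  'rupza' has length 5
Lengths in increasing order: 2 < 5 < 6 < 8 < 9
Listing the words in that order gives the answer.
Final answer: ['vu', 'rupza', 'vwqarx', 'nlmkitpo', 'hhugdbrjw']


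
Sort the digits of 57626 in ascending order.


The number 57626 has digits: 5, 7, 6, 2, 6
Sorted: 2, 5, 6, 6, 7
Joining the sorted digits gives the result.
Final answer: 25667


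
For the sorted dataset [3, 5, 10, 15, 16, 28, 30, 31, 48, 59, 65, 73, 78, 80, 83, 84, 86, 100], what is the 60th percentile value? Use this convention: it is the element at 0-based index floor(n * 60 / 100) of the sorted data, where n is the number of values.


The dataset has n = 18 elements.
Index = floor(18 * 60 / 100) = floor(1080 / 100) = floor(10.8) = 10
Counting from index 0 in the sorted data, the element at index 10 is 65.
Final answer: 65


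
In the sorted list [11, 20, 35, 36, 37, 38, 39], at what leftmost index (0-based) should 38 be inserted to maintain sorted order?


List is sorted: [11, 20, 35, 36, 37, 38, 39]
We need the leftmost position where 38 can be inserted, i.e. the first index whose element is >= 38 (or the end of the list if none is).
Binary search with low=0, high=7 (0-based indices):
  low=0, high=7, mid=3: a[3]=36 < 38, so low = 4
  low=4, high=7, mid=5: a[5]=38 >= 38, so high = 5
  low=4, high=5, mid=4: a[4]=37 < 38, so low = 5
Now low = high = 5, so the insertion index is 5.
Final answer: 5


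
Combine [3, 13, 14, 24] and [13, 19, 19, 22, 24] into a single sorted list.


List A: [3, 13, 14, 24]
List B: [13, 19, 19, 22, 24]
Repeatedly compare the front elements and take the smaller:
  3 vs 13 -> take 3
  13 vs 13 -> take 13
  14 vs 13 -> take 13
  14 vs 19 -> take 14
  24 vs 19 -> take 19
  24 vs 19 -> take 19
  24 vs 22 -> take 22
  24 vs 24 -> take 24
  A is exhausted; append the rest of B: [24]
Final answer: [3, 13, 13, 14, 19, 19, 22, 24, 24]


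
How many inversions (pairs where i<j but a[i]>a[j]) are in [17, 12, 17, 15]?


For each element, count the later elements that are smaller than it:
  17 (index 0): smaller elements after it = [12, 15] -> 2
  12 (index 1): smaller elements after it = [] -> 0
  17 (index 2): smaller elements after it = [15] -> 1
Total inversions = 2 + 0 + 1 = 3
Final answer: 3


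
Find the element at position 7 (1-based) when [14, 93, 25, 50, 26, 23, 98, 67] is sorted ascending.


Sort ascending: [14, 23, 25, 26, 50, 67, 93, 98]
The 7th element (1-indexed) is at index 6.
Value = 93
Final answer: 93


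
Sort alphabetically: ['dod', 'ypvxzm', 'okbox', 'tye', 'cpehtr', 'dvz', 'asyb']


Compare strings character by character (the first differing letter decides):
  'asyb' < 'cpehtr' since 'a' < 'c' at position 1
  'cpehtr' < 'dod' since 'c' < 'd' at position 1
  'dod' < 'dvz' since 'o' < 'v' at position 2
  'dvz' < 'okbox' since 'd' < 'o' at position 1
  'okbox' < 'tye' since 'o' < 't' at position 1
  'tye' < 'ypvxzm' since 't' < 'y' at position 1
Chaining these comparisons gives the alphabetical order.
Final answer: ['asyb', 'cpehtr', 'dod', 'dvz', 'okbox', 'tye', 'ypvxzm']


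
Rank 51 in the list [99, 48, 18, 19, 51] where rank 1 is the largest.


Sort descending: [99, 51, 48, 19, 18]
Find 51 in the sorted list.
51 is at position 2.
Final answer: 2


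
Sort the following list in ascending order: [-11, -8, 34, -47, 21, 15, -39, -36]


Original list: [-11, -8, 34, -47, 21, 15, -39, -36]
Repeatedly take the smallest remaining element:
  Remaining [-11, -8, 34, -47, 21, 15, -39, -36] -> smallest is -47
  Remaining [-11, -8, 34, 21, 15, -39, -36] -> smallest is -39
  Remaining [-11, -8, 34, 21, 15, -36] -> smallest is -36
  Remaining [-11, -8, 34, 21, 15] -> smallest is -11
  Remaining [-8, 34, 21, 15] -> smallest is -8
  Remaining [34, 21, 15] -> smallest is 15
  Remaining [34, 21] -> smallest is 21
  Remaining [34] -> smallest is 34
Collecting the picks in order gives the sorted list.
Final answer: [-47, -39, -36, -11, -8, 15, 21, 34]


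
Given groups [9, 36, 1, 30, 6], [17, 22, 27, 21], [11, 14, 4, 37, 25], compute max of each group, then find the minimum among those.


Find max of each group:
  Group 1: [9, 36, 1, 30, 6] -> max = 36
  Group 2: [17, 22, 27, 21] -> max = 27
  Group 3: [11, 14, 4, 37, 25] -> max = 37
Maxes: [36, 27, 37]
Minimum of maxes = 27
Final answer: 27


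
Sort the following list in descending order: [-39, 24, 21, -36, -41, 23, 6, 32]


Original list: [-39, 24, 21, -36, -41, 23, 6, 32]
Repeatedly take the largest remaining element:
  Remaining [-39, 24, 21, -36, -41, 23, 6, 32] -> largest is 32
  Remaining [-39, 24, 21, -36, -41, 23, 6] -> largest is 24
  Remaining [-39, 21, -36, -41, 23, 6] -> largest is 23
  Remaining [-39, 21, -36, -41, 6] -> largest is 21
  Remaining [-39, -36, -41, 6] -> largest is 6
  Remaining [-39, -36, -41] -> largest is -36
  Remaining [-39, -41] -> largest is -39
  Remaining [-41] -> largest is -41
Collecting the picks in order gives the descending list.
Final answer: [32, 24, 23, 21, 6, -36, -39, -41]


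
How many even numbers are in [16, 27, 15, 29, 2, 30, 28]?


Check each element:
  16 is even
  27 is odd
  15 is odd
  29 is odd
  2 is even
  30 is even
  28 is even
Evens: [16, 2, 30, 28]
Count of evens = 4
Final answer: 4


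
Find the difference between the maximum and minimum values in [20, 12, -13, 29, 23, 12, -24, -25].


Maximum value: 29
Minimum value: -25
Range = 29 - (-25) = 54
Final answer: 54


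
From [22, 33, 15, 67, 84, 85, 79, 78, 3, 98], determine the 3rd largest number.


Sort descending: [98, 85, 84, 79, 78, 67, 33, 22, 15, 3]
The 3rd element (1-indexed) is at index 2.
Value = 84
Final answer: 84


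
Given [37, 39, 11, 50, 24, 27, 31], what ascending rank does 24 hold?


Sort ascending: [11, 24, 27, 31, 37, 39, 50]
Find 24 in the sorted list.
24 is at position 2 (1-indexed).
Final answer: 2


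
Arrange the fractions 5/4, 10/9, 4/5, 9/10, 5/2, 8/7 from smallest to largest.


Convert to decimal for comparison:
  5/4 = 1.25
  10/9 = 1.1111
  4/5 = 0.8
  9/10 = 0.9
  5/2 = 2.5
  8/7 = 1.1429
Decimals in increasing order: 0.8 < 0.9 < 1.1111 < 1.1429 < 1.25 < 2.5
Writing each back as its fraction gives the sorted order.
Final answer: 4/5, 9/10, 10/9, 8/7, 5/4, 5/2


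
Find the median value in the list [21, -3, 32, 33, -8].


First, sort the list: [-8, -3, 21, 32, 33]
The list has 5 elements (odd count).
The middle index is 2 (0-based), and the element there is 21.
Final answer: 21


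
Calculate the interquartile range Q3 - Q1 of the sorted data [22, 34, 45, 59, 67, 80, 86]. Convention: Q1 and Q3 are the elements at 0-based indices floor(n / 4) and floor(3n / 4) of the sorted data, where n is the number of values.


The data has n = 7 elements.
Q1 index = floor(7 / 4) = floor(1.75) = 1; Q3 index = floor(3 * 7 / 4) = floor(5.25) = 5
Q1 = element at index 1 = 34
Q3 = element at index 5 = 80
IQR = 80 - 34 = 46
Final answer: 46


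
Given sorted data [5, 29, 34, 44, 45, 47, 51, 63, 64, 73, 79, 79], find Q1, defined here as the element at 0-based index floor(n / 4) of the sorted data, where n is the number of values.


The list has n = 12 elements.
Q1 index = floor(12 / 4) = floor(3) = 3
Counting from index 0 in the sorted data, the element at index 3 is 44.
Final answer: 44


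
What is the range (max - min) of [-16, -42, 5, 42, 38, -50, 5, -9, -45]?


Maximum value: 42
Minimum value: -50
Range = 42 - (-50) = 92
Final answer: 92


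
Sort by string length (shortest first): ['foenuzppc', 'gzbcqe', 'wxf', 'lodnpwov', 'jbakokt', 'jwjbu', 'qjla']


Compute lengths:
  'foenuzppc' has length 9
  'gzbcqe' has length 6
  'wxf' has length 3
  'lodnpwov' has length 8
  'jbakokt' has length 7
  'jwjbu' has length 5
  'qjla' has length 4
Lengths in increasing order: 3 < 4 < 5 < 6 < 7 < 8 < 9
Listing the words in that order gives the answer.
Final answer: ['wxf', 'qjla', 'jwjbu', 'gzbcqe', 'jbakokt', 'lodnpwov', 'foenuzppc']


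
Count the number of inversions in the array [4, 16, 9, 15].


For each element, count the later elements that are smaller than it:
  4 (index 0): smaller elements after it = [] -> 0
  16 (index 1): smaller elements after it = [9, 15] -> 2
  9 (index 2): smaller elements after it = [] -> 0
Total inversions = 0 + 2 + 0 = 2
Final answer: 2


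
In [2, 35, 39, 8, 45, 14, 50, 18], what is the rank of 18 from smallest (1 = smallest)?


Sort ascending: [2, 8, 14, 18, 35, 39, 45, 50]
Find 18 in the sorted list.
18 is at position 4 (1-indexed).
Final answer: 4


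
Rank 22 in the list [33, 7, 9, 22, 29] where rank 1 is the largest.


Sort descending: [33, 29, 22, 9, 7]
Find 22 in the sorted list.
22 is at position 3.
Final answer: 3


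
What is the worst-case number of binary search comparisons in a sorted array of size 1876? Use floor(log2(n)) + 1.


Binary search halves the search space each step.
Maximum comparisons = floor(log2(1876)) + 1
log2(1876) = 10.8734
floor(log2(1876)) = 10, so 10 + 1 = 11
Final answer: 11


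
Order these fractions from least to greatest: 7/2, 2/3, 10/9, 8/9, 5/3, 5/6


Convert to decimal for comparison:
  7/2 = 3.5
  2/3 = 0.6667
  10/9 = 1.1111
  8/9 = 0.8889
  5/3 = 1.6667
  5/6 = 0.8333
Decimals in increasing order: 0.6667 < 0.8333 < 0.8889 < 1.1111 < 1.6667 < 3.5
Writing each back as its fraction gives the sorted order.
Final answer: 2/3, 5/6, 8/9, 10/9, 5/3, 7/2


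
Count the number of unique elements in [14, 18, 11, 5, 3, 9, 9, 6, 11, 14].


List all unique values:
Distinct values: [3, 5, 6, 9, 11, 14, 18]
Count = 7
Final answer: 7


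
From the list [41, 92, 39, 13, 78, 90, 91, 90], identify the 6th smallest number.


Sort ascending: [13, 39, 41, 78, 90, 90, 91, 92]
The 6th element (1-indexed) is at index 5.
Value = 90
Final answer: 90


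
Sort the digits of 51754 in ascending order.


The number 51754 has digits: 5, 1, 7, 5, 4
Sorted: 1, 4, 5, 5, 7
Joining the sorted digits gives the result.
Final answer: 14557


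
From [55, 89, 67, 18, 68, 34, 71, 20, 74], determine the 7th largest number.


Sort descending: [89, 74, 71, 68, 67, 55, 34, 20, 18]
The 7th element (1-indexed) is at index 6.
Value = 34
Final answer: 34


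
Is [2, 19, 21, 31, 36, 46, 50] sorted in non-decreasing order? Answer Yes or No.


Check consecutive pairs:
  2 <= 19? True
  19 <= 21? True
  21 <= 31? True
  31 <= 36? True
  36 <= 46? True
  46 <= 50? True
Every consecutive pair is in order, so the list is non-decreasing.
Final answer: Yes


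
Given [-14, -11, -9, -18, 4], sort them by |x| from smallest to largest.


Compute absolute values:
  |-14| = 14
  |-11| = 11
  |-9| = 9
  |-18| = 18
  |4| = 4
Absolute values in increasing order: 4 < 9 < 11 < 14 < 18
Listing the original numbers in that order gives the answer.
Final answer: [4, -9, -11, -14, -18]


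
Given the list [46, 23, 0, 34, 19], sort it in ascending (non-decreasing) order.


Original list: [46, 23, 0, 34, 19]
Repeatedly take the smallest remaining element:
  Remaining [46, 23, 0, 34, 19] -> smallest is 0
  Remaining [46, 23, 34, 19] -> smallest is 19
  Remaining [46, 23, 34] -> smallest is 23
  Remaining [46, 34] -> smallest is 34
  Remaining [46] -> smallest is 46
Collecting the picks in order gives the sorted list.
Final answer: [0, 19, 23, 34, 46]


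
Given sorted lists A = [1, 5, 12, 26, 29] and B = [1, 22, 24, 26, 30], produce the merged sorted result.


List A: [1, 5, 12, 26, 29]
List B: [1, 22, 24, 26, 30]
Repeatedly compare the front elements and take the smaller:
  1 vs 1 -> take 1
  5 vs 1 -> take 1
  5 vs 22 -> take 5
  12 vs 22 -> take 12
  26 vs 22 -> take 22
  26 vs 24 -> take 24
  26 vs 26 -> take 26
  29 vs 26 -> take 26
  29 vs 30 -> take 29
  A is exhausted; append the rest of B: [30]
Final answer: [1, 1, 5, 12, 22, 24, 26, 26, 29, 30]


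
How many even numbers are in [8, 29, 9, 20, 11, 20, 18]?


Check each element:
  8 is even
  29 is odd
  9 is odd
  20 is even
  11 is odd
  20 is even
  18 is even
Evens: [8, 20, 20, 18]
Count of evens = 4
Final answer: 4


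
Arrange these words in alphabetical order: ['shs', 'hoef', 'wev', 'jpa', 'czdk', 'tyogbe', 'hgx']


Compare strings character by character (the first differing letter decides):
  'czdk' < 'hgx' since 'c' < 'h' at position 1
  'hgx' < 'hoef' since 'g' < 'o' at position 2
  'hoef' < 'jpa' since 'h' < 'j' at position 1
  'jpa' < 'shs' since 'j' < 's' at position 1
  'shs' < 'tyogbe' since 's' < 't' at position 1
  'tyogbe' < 'wev' since 't' < 'w' at position 1
Chaining these comparisons gives the alphabetical order.
Final answer: ['czdk', 'hgx', 'hoef', 'jpa', 'shs', 'tyogbe', 'wev']


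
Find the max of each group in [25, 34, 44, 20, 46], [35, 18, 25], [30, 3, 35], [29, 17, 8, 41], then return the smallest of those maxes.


Find max of each group:
  Group 1: [25, 34, 44, 20, 46] -> max = 46
  Group 2: [35, 18, 25] -> max = 35
  Group 3: [30, 3, 35] -> max = 35
  Group 4: [29, 17, 8, 41] -> max = 41
Maxes: [46, 35, 35, 41]
Minimum of maxes = 35
Final answer: 35


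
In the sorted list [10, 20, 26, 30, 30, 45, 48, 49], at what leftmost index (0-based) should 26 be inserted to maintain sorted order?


List is sorted: [10, 20, 26, 30, 30, 45, 48, 49]
We need the leftmost position where 26 can be inserted, i.e. the first index whose element is >= 26 (or the end of the list if none is).
Binary search with low=0, high=8 (0-based indices):
  low=0, high=8, mid=4: a[4]=30 >= 26, so high = 4
  low=0, high=4, mid=2: a[2]=26 >= 26, so high = 2
  low=0, high=2, mid=1: a[1]=20 < 26, so low = 2
Now low = high = 2, so the insertion index is 2.
Final answer: 2


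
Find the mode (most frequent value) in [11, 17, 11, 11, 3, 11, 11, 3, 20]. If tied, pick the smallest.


Count the frequency of each value:
  3 appears 2 time(s)
  11 appears 5 time(s)
  17 appears 1 time(s)
  20 appears 1 time(s)
Maximum frequency is 5.
Only 11 reaches that frequency, so it is the mode.
Final answer: 11


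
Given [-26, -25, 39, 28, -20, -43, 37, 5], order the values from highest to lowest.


Original list: [-26, -25, 39, 28, -20, -43, 37, 5]
Repeatedly take the largest remaining element:
  Remaining [-26, -25, 39, 28, -20, -43, 37, 5] -> largest is 39
  Remaining [-26, -25, 28, -20, -43, 37, 5] -> largest is 37
  Remaining [-26, -25, 28, -20, -43, 5] -> largest is 28
  Remaining [-26, -25, -20, -43, 5] -> largest is 5
  Remaining [-26, -25, -20, -43] -> largest is -20
  Remaining [-26, -25, -43] -> largest is -25
  Remaining [-26, -43] -> largest is -26
  Remaining [-43] -> largest is -43
Collecting the picks in order gives the descending list.
Final answer: [39, 37, 28, 5, -20, -25, -26, -43]


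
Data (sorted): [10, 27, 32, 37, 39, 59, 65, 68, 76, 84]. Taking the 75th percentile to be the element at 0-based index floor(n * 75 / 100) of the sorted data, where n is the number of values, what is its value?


The dataset has n = 10 elements.
Index = floor(10 * 75 / 100) = floor(750 / 100) = floor(7.5) = 7
Counting from index 0 in the sorted data, the element at index 7 is 68.
Final answer: 68


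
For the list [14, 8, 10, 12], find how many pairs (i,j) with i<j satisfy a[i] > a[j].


For each element, count the later elements that are smaller than it:
  14 (index 0): smaller elements after it = [8, 10, 12] -> 3
  8 (index 1): smaller elements after it = [] -> 0
  10 (index 2): smaller elements after it = [] -> 0
Total inversions = 3 + 0 + 0 = 3
Final answer: 3


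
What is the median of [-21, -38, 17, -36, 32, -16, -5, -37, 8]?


First, sort the list: [-38, -37, -36, -21, -16, -5, 8, 17, 32]
The list has 9 elements (odd count).
The middle index is 4 (0-based), and the element there is -16.
Final answer: -16


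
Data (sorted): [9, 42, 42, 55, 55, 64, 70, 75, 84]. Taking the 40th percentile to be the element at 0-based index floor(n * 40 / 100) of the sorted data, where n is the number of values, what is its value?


The dataset has n = 9 elements.
Index = floor(9 * 40 / 100) = floor(360 / 100) = floor(3.6) = 3
Counting from index 0 in the sorted data, the element at index 3 is 55.
Final answer: 55


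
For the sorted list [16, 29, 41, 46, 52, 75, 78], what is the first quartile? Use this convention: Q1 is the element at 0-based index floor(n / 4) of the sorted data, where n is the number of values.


The list has n = 7 elements.
Q1 index = floor(7 / 4) = floor(1.75) = 1
Counting from index 0 in the sorted data, the element at index 1 is 29.
Final answer: 29


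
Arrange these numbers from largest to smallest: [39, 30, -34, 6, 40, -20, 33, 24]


Original list: [39, 30, -34, 6, 40, -20, 33, 24]
Repeatedly take the largest remaining element:
  Remaining [39, 30, -34, 6, 40, -20, 33, 24] -> largest is 40
  Remaining [39, 30, -34, 6, -20, 33, 24] -> largest is 39
  Remaining [30, -34, 6, -20, 33, 24] -> largest is 33
  Remaining [30, -34, 6, -20, 24] -> largest is 30
  Remaining [-34, 6, -20, 24] -> largest is 24
  Remaining [-34, 6, -20] -> largest is 6
  Remaining [-34, -20] -> largest is -20
  Remaining [-34] -> largest is -34
Collecting the picks in order gives the descending list.
Final answer: [40, 39, 33, 30, 24, 6, -20, -34]


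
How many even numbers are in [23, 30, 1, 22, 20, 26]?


Check each element:
  23 is odd
  30 is even
  1 is odd
  22 is even
  20 is even
  26 is even
Evens: [30, 22, 20, 26]
Count of evens = 4
Final answer: 4


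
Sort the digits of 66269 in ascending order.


The number 66269 has digits: 6, 6, 2, 6, 9
Sorted: 2, 6, 6, 6, 9
Joining the sorted digits gives the result.
Final answer: 26669


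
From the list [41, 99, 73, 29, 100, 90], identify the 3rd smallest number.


Sort ascending: [29, 41, 73, 90, 99, 100]
The 3rd element (1-indexed) is at index 2.
Value = 73
Final answer: 73


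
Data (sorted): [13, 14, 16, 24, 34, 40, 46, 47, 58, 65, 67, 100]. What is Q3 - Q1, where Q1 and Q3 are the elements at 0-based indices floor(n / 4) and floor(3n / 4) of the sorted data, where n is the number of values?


The data has n = 12 elements.
Q1 index = floor(12 / 4) = floor(3) = 3; Q3 index = floor(3 * 12 / 4) = floor(9) = 9
Q1 = element at index 3 = 24
Q3 = element at index 9 = 65
IQR = 65 - 24 = 41
Final answer: 41


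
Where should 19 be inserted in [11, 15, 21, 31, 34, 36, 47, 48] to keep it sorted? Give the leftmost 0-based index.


List is sorted: [11, 15, 21, 31, 34, 36, 47, 48]
We need the leftmost position where 19 can be inserted, i.e. the first index whose element is >= 19 (or the end of the list if none is).
Binary search with low=0, high=8 (0-based indices):
  low=0, high=8, mid=4: a[4]=34 >= 19, so high = 4
  low=0, high=4, mid=2: a[2]=21 >= 19, so high = 2
  low=0, high=2, mid=1: a[1]=15 < 19, so low = 2
Now low = high = 2, so the insertion index is 2.
Final answer: 2


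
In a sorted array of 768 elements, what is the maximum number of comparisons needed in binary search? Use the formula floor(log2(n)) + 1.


Binary search halves the search space each step.
Maximum comparisons = floor(log2(768)) + 1
log2(768) = 9.585
floor(log2(768)) = 9, so 9 + 1 = 10
Final answer: 10


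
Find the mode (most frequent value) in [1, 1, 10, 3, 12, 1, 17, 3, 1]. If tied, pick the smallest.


Count the frequency of each value:
  1 appears 4 time(s)
  3 appears 2 time(s)
  10 appears 1 time(s)
  12 appears 1 time(s)
  17 appears 1 time(s)
Maximum frequency is 4.
Only 1 reaches that frequency, so it is the mode.
Final answer: 1


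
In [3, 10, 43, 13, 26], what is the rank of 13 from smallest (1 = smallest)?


Sort ascending: [3, 10, 13, 26, 43]
Find 13 in the sorted list.
13 is at position 3 (1-indexed).
Final answer: 3
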